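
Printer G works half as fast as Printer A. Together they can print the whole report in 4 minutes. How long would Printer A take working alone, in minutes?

6 minutes

Let Printer A's rate be r; then Printer G's rate is (1/2)r, so together (1/2 + 1)r = (3/2)r = 1/4.
Thus r = 1/6 per minute.
Printer A alone: 6 minutes; Printer G alone: 12 minutes.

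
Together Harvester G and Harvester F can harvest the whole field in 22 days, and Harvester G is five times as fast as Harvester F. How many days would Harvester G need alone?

132/5 days

Let Harvester F's rate be r; then Harvester G's rate is 5r, so together (5 + 1)r = 6r = 1/22.
Thus r = 1/132 per day.
Harvester F alone: 132 days; Harvester G alone: 132/5 days.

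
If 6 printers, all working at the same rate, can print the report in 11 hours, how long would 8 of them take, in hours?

33/4 hours

Total work is 6·11 = 66 printer-hours.
With 8 printers: 66/8 = 33/4 hours.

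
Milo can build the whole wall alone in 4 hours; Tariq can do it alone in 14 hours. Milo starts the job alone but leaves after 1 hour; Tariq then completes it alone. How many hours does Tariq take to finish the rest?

In 1 hour Milo does 1/4 of the job, leaving 3/4.
Tariq works at 1/14 per hour, so finishing takes 3/4 ÷ 1/14 = 21/2 hours.

21/2 hours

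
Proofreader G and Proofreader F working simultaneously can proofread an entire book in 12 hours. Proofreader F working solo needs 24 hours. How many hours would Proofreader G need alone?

Combined rate is 1/12 per hour.
Known contribution: 1/24 per hour.
So Proofreader G's rate is 1/12 − 1/24 = 1/24, meaning 24 hours alone.

24 hours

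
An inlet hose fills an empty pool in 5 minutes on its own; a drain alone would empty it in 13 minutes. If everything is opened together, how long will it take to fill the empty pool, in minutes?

Net rate = 1/5 − 1/13 = (13 − 5)/65 = 8/65 per minute.
Filling time = 1 ÷ (8/65) = 65/8 minutes.

65/8 minutes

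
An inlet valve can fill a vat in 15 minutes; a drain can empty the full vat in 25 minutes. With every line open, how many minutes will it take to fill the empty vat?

75/2 minutes

Net rate = 1/15 − 1/25 = (5 − 3)/75 = 2/75 per minute.
Filling time = 1 ÷ (2/75) = 75/2 minutes.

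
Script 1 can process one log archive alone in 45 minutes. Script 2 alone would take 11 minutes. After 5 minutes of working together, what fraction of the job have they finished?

56/99

Combined rate: 1/45 + 1/11 = (11 + 45)/495 = 56/495 per minute.
In 5 minutes they complete 5·56/495 = 56/99 of the job.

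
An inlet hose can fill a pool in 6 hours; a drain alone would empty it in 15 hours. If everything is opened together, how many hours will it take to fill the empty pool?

10 hours

Net rate = 1/6 − 1/15 = (5 − 2)/30 = 3/30 = 1/10 per hour.
Filling time = 1 ÷ (1/10) = 10 hours.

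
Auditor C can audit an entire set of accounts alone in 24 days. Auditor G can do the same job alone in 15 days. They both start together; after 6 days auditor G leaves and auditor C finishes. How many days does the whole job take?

In the first 6 days the combined rate is 13/120, so 13/20 of the job is done, leaving 7/20.
After auditor G leaves the rate is 1/24 per day; the remaining 7/20 takes 42/5 days.
Total = 6 + 42/5 = 72/5 days.

72/5 days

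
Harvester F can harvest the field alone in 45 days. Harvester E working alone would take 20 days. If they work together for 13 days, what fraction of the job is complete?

Combined rate: 1/45 + 1/20 = (4 + 9)/180 = 13/180 per day.
In 13 days they complete 13·13/180 = 169/180 of the job.

169/180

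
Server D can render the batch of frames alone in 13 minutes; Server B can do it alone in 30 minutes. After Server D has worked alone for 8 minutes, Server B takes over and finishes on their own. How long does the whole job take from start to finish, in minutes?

In 8 minutes Server D does 8/13 of the job, leaving 5/13.
Server B works at 1/30 per minute, so finishing takes 5/13 ÷ 1/30 = 150/13 minutes.
Total time = 8 + 150/13 = 254/13 minutes.

254/13 minutes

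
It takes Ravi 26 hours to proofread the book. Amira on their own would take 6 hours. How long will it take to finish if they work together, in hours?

Combined rate: 1/26 + 1/6 = (3 + 13)/78 = 16/78 = 8/39 per hour.
Time = 1 ÷ (8/39) = 39/8 hours.

39/8 hours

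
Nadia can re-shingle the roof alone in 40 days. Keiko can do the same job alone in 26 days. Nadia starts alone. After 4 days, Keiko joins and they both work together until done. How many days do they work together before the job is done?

156/11 days

In the first 4 days Nadia alone does 4/40 = 1/10 of the job, leaving 9/10.
Once everyone is working, combined rate: 1/40 + 1/26 = (13 + 20)/520 = 33/520 per day.
Remaining 9/10 at 33/520 per day takes 156/11 days.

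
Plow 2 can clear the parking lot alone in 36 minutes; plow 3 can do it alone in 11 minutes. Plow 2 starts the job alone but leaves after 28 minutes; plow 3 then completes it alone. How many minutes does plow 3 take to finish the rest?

22/9 minutes

In 28 minutes plow 2 does 28/36 = 7/9 of the job, leaving 2/9.
Plow 3 works at 1/11 per minute, so finishing takes 2/9 ÷ 1/11 = 22/9 minutes.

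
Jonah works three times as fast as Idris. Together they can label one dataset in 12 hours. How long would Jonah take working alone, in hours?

16 hours

Let Idris's rate be r; then Jonah's rate is 3r, so together (3 + 1)r = 4r = 1/12.
Thus r = 1/48 per hour.
Idris alone: 48 hours; Jonah alone: 16 hours.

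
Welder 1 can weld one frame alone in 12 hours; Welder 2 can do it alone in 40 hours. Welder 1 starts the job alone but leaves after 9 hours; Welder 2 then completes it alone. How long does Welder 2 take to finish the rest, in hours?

10 hours

In 9 hours Welder 1 does 9/12 = 3/4 of the job, leaving 1/4.
Welder 2 works at 1/40 per hour, so finishing takes 1/4 ÷ 1/40 = 10 hours.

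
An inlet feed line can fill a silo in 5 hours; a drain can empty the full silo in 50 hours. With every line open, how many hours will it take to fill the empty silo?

Net rate = 1/5 − 1/50 = (10 − 1)/50 = 9/50 per hour.
Filling time = 1 ÷ (9/50) = 50/9 hours.

50/9 hours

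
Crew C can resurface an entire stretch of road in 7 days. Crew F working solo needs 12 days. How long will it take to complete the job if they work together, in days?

84/19 days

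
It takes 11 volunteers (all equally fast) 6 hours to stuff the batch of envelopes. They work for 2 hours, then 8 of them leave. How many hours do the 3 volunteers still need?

44/3 hours

One volunteer does 1/66 of the job per hour.
After 2 hours with 11 volunteers, 1/3 is done (2/3 left).
With 3 volunteers the rate is 3/66 = 1/22, so the rest takes 2/3 ÷ 1/22 = 44/3 hours.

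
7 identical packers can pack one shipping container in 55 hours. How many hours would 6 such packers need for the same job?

385/6 hours

Total work is 7·55 = 385 packer-hours.
With 6 packers: 385/6 hours.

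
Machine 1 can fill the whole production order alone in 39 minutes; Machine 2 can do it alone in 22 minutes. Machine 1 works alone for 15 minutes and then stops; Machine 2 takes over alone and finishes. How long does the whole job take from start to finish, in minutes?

371/13 minutes

In 15 minutes Machine 1 does 15/39 = 5/13 of the job, leaving 8/13.
Machine 2 works at 1/22 per minute, so finishing takes 8/13 ÷ 1/22 = 176/13 minutes.
Total time = 15 + 176/13 = 371/13 minutes.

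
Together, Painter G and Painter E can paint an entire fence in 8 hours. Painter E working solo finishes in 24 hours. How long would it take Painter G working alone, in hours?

Combined rate is 1/8 per hour.
Known contribution: 1/24 per hour.
So Painter G's rate is 1/8 − 1/24 = 1/12, meaning 12 hours alone.

12 hours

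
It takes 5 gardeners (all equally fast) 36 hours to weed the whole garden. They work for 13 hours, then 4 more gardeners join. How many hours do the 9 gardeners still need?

One gardener does 1/180 of the job per hour.
After 13 hours with 5 gardeners, 13/36 is done (23/36 left).
With 9 gardeners the rate is 9/180 = 1/20, so the rest takes 23/36 ÷ 1/20 = 115/9 hours.

115/9 hours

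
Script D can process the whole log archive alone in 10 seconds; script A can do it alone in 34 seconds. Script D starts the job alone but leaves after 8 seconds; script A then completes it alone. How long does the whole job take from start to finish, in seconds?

In 8 seconds script D does 8/10 = 4/5 of the job, leaving 1/5.
Script A works at 1/34 per second, so finishing takes 1/5 ÷ 1/34 = 34/5 seconds.
Total time = 8 + 34/5 = 74/5 seconds.

74/5 seconds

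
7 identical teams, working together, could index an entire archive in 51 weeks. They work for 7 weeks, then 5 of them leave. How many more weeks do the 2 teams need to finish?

154 weeks

One team does 1/357 of the job per week.
After 7 weeks with 7 teams, 7/51 is done (44/51 left).
With 2 teams the rate is 2/357, so the rest takes 44/51 ÷ 2/357 = 154 weeks.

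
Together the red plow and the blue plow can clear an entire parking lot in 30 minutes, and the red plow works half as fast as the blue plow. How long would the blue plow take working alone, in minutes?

Let the blue plow's rate be r; then the red plow's rate is (1/2)r, so together (1/2 + 1)r = (3/2)r = 1/30.
Thus r = 1/45 per minute.
The blue plow alone: 45 minutes; the red plow alone: 90 minutes.

45 minutes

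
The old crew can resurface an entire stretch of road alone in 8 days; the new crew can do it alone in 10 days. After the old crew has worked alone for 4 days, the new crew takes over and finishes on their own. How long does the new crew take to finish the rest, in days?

5 days

In 4 days the old crew does 4/8 = 1/2 of the job, leaving 1/2.
The new crew works at 1/10 per day, so finishing takes 1/2 ÷ 1/10 = 5 days.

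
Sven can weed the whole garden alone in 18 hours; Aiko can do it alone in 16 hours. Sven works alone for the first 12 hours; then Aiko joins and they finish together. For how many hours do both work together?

48/17 hours

In 12 hours Sven does 12/18 = 2/3 of the job, leaving 1/3.
Sven and Aiko together work at 17/144 per hour, so finishing takes 1/3 ÷ 17/144 = 48/17 hours.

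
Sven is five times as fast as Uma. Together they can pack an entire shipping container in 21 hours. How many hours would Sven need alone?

Let Uma's rate be r; then Sven's rate is 5r, so together (5 + 1)r = 6r = 1/21.
Thus r = 1/126 per hour.
Uma alone: 126 hours; Sven alone: 126/5 hours.

126/5 hours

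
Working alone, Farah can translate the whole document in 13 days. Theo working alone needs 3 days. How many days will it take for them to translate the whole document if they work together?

Combined rate: 1/13 + 1/3 = (3 + 13)/39 = 16/39 per day.
Time = 1 ÷ (16/39) = 39/16 days.

39/16 days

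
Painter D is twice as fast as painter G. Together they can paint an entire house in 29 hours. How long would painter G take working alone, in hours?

Let painter G's rate be r; then painter D's rate is 2r, so together (2 + 1)r = 3r = 1/29.
Thus r = 1/87 per hour.
Painter G alone: 87 hours; painter D alone: 87/2 hours.

87 hours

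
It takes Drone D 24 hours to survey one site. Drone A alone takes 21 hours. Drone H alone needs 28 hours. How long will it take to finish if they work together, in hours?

Combined rate: 1/24 + 1/21 + 1/28 = (7 + 8 + 6)/168 = 21/168 = 1/8 per hour.
Time = 1 ÷ (1/8) = 8 hours.

8 hours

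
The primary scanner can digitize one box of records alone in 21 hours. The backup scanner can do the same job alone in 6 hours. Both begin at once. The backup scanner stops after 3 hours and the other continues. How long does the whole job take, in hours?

21/2 hours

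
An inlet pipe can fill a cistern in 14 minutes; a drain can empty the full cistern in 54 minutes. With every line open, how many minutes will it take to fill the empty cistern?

Net rate = 1/14 − 1/54 = (27 − 7)/378 = 20/378 = 10/189 per minute.
Filling time = 1 ÷ (10/189) = 189/10 minutes.

189/10 minutes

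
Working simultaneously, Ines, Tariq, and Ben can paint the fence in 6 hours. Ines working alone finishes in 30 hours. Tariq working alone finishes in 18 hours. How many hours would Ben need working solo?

Combined rate is 1/6 per hour.
Known contribution: 1/30 + 1/18 = (3 + 5)/90 = 8/90 = 4/45 per hour.
So Ben's rate is 1/6 − 4/45 = 7/90, meaning 90/7 hours alone.

90/7 hours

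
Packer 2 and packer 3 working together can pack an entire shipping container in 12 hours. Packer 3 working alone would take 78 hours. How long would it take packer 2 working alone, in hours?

Combined rate is 1/12 per hour.
Known contribution: 1/78 per hour.
So packer 2's rate is 1/12 − 1/78 = 11/156, meaning 156/11 hours alone.

156/11 hours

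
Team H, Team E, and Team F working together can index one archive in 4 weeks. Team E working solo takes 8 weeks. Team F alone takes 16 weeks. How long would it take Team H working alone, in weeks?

16 weeks

Combined rate is 1/4 per week.
Known contribution: 1/8 + 1/16 = (2 + 1)/16 = 3/16 per week.
So Team H's rate is 1/4 − 3/16 = 1/16, meaning 16 weeks alone.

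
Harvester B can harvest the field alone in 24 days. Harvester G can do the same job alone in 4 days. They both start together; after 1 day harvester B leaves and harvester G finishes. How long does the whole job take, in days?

In the first 1 day the combined rate is 7/24, so 7/24 of the job is done, leaving 17/24.
After harvester B leaves the rate is 1/4 per day; the remaining 17/24 takes 17/6 days.
Total = 1 + 17/6 = 23/6 days.

23/6 days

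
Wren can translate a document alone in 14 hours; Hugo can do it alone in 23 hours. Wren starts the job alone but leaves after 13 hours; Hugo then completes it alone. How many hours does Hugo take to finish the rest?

23/14 hours

In 13 hours Wren does 13/14 of the job, leaving 1/14.
Hugo works at 1/23 per hour, so finishing takes 1/14 ÷ 1/23 = 23/14 hours.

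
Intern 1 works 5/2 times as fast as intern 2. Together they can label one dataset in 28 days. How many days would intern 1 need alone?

Let intern 2's rate be r; then intern 1's rate is (5/2)r, so together (5/2 + 1)r = (7/2)r = 1/28.
Thus r = 1/98 per day.
Intern 2 alone: 98 days; intern 1 alone: 196/5 days.

196/5 days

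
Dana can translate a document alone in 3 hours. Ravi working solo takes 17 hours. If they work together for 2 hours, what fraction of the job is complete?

40/51

Combined rate: 1/3 + 1/17 = (17 + 3)/51 = 20/51 per hour.
In 2 hours they complete 2·20/51 = 40/51 of the job.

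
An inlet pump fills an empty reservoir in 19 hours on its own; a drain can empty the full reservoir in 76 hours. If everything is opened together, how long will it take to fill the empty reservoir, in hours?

76/3 hours

Net rate = 1/19 − 1/76 = (4 − 1)/76 = 3/76 per hour.
Filling time = 1 ÷ (3/76) = 76/3 hours.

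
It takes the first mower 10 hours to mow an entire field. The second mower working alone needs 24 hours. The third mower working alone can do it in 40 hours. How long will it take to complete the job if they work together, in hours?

Combined rate: 1/10 + 1/24 + 1/40 = (12 + 5 + 3)/120 = 20/120 = 1/6 per hour.
Time = 1 ÷ (1/6) = 6 hours.

6 hours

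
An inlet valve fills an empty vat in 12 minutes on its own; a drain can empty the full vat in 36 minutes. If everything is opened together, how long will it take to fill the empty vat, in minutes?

Net rate = 1/12 − 1/36 = (3 − 1)/36 = 2/36 = 1/18 per minute.
Filling time = 1 ÷ (1/18) = 18 minutes.

18 minutes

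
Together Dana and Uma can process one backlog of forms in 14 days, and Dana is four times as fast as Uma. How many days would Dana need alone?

Let Uma's rate be r; then Dana's rate is 4r, so together (4 + 1)r = 5r = 1/14.
Thus r = 1/70 per day.
Uma alone: 70 days; Dana alone: 35/2 days.

35/2 days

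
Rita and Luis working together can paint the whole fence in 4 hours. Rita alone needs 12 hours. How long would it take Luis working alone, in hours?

6 hours

Combined rate is 1/4 per hour.
Known contribution: 1/12 per hour.
So Luis's rate is 1/4 − 1/12 = 1/6, meaning 6 hours alone.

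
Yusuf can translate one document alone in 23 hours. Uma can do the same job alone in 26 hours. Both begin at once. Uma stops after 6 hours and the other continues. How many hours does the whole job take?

In the first 6 hours the combined rate is 49/598, so 147/299 of the job is done, leaving 152/299.
After Uma leaves the rate is 1/23 per hour; the remaining 152/299 takes 152/13 hours.
Total = 6 + 152/13 = 230/13 hours.

230/13 hours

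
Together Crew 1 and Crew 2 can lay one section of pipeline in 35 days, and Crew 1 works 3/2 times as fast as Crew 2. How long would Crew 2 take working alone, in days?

Let Crew 2's rate be r; then Crew 1's rate is (3/2)r, so together (3/2 + 1)r = (5/2)r = 1/35.
Thus r = 2/175 per day.
Crew 2 alone: 175/2 days; Crew 1 alone: 175/3 days.

175/2 days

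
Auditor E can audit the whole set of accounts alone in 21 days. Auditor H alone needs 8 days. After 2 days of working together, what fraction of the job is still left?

55/84

Combined rate: 1/21 + 1/8 = (8 + 21)/168 = 29/168 per day.
In 2 days they complete 2·29/168 = 29/84 of the job.
So 55/84 remains.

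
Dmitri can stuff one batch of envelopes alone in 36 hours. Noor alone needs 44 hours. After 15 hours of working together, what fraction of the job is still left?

Combined rate: 1/36 + 1/44 = (11 + 9)/396 = 20/396 = 5/99 per hour.
In 15 hours they complete 15·5/99 = 25/33 of the job.
So 8/33 remains.

8/33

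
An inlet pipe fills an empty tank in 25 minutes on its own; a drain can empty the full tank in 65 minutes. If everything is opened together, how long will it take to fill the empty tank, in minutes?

325/8 minutes

Net rate = 1/25 − 1/65 = (13 − 5)/325 = 8/325 per minute.
Filling time = 1 ÷ (8/325) = 325/8 minutes.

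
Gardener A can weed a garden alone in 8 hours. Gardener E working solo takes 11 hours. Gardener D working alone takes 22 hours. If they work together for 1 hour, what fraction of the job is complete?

23/88

Combined rate: 1/8 + 1/11 + 1/22 = (11 + 8 + 4)/88 = 23/88 per hour.
In 1 hour they complete 1·23/88 = 23/88 of the job.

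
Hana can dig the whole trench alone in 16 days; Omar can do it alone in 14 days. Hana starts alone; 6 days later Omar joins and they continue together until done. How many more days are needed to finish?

In 6 days Hana does 6/16 = 3/8 of the job, leaving 5/8.
Hana and Omar together work at 15/112 per day, so finishing takes 5/8 ÷ 15/112 = 14/3 days.

14/3 days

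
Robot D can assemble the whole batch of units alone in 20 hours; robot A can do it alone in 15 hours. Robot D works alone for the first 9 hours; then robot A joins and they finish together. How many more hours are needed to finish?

33/7 hours

In 9 hours robot D does 9/20 of the job, leaving 11/20.
Robot D and robot A together work at 7/60 per hour, so finishing takes 11/20 ÷ 7/60 = 33/7 hours.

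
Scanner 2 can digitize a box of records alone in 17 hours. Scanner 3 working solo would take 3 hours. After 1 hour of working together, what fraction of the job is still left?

Combined rate: 1/17 + 1/3 = (3 + 17)/51 = 20/51 per hour.
In 1 hour they complete 1·20/51 = 20/51 of the job.
So 31/51 remains.

31/51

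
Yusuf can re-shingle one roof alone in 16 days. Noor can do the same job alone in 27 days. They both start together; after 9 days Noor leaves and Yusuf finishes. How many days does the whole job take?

32/3 days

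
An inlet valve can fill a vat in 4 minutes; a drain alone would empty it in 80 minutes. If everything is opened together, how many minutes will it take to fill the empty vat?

Net rate = 1/4 − 1/80 = (20 − 1)/80 = 19/80 per minute.
Filling time = 1 ÷ (19/80) = 80/19 minutes.

80/19 minutes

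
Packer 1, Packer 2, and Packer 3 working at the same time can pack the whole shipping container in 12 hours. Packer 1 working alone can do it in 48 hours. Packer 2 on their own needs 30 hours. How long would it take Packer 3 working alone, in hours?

Combined rate is 1/12 per hour.
Known contribution: 1/48 + 1/30 = (5 + 8)/240 = 13/240 per hour.
So Packer 3's rate is 1/12 − 13/240 = 7/240, meaning 240/7 hours alone.

240/7 hours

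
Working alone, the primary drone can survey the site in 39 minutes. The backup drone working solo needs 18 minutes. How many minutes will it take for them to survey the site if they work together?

Combined rate: 1/39 + 1/18 = (6 + 13)/234 = 19/234 per minute.
Time = 1 ÷ (19/234) = 234/19 minutes.

234/19 minutes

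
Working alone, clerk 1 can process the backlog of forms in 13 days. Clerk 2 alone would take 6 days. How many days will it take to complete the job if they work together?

78/19 days

Combined rate: 1/13 + 1/6 = (6 + 13)/78 = 19/78 per day.
Time = 1 ÷ (19/78) = 78/19 days.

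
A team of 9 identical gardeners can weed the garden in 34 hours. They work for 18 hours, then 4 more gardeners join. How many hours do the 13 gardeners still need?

144/13 hours

One gardener does 1/306 of the job per hour.
After 18 hours with 9 gardeners, 9/17 is done (8/17 left).
With 13 gardeners the rate is 13/306, so the rest takes 8/17 ÷ 13/306 = 144/13 hours.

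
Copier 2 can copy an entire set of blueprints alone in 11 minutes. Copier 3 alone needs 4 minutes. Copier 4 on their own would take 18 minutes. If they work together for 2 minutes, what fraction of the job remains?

Combined rate: 1/11 + 1/4 + 1/18 = (36 + 99 + 22)/396 = 157/396 per minute.
In 2 minutes they complete 2·157/396 = 157/198 of the job.
So 41/198 remains.

41/198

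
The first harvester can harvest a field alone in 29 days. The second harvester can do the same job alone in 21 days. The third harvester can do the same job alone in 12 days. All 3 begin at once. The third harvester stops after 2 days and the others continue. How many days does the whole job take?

In the first 2 days the combined rate is 403/2436, so 403/1218 of the job is done, leaving 815/1218.
After the third harvester leaves the rate is 50/609 per day; the remaining 815/1218 takes 163/20 days.
Total = 2 + 163/20 = 203/20 days.

203/20 days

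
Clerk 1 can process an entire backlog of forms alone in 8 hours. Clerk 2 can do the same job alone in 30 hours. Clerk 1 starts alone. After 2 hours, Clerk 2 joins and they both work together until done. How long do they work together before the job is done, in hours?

90/19 hours

In the first 2 hours Clerk 1 alone does 2/8 = 1/4 of the job, leaving 3/4.
Once everyone is working, combined rate: 1/8 + 1/30 = (15 + 4)/120 = 19/120 per hour.
Remaining 3/4 at 19/120 per hour takes 90/19 hours.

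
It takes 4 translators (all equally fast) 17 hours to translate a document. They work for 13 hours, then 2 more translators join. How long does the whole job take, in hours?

47/3 hours

One translator does 1/68 of the job per hour.
After 13 hours with 4 translators, 13/17 is done (4/17 left).
With 6 translators the rate is 6/68 = 3/34, so the rest takes 4/17 ÷ 3/34 = 8/3 hours.
Total = 13 + 8/3 = 47/3 hours.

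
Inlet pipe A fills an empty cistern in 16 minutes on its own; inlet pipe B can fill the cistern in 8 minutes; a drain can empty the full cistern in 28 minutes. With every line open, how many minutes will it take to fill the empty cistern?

Net rate = 1/16 + 1/8 − 1/28 = (7 + 14 − 4)/112 = 17/112 per minute.
Filling time = 1 ÷ (17/112) = 112/17 minutes.

112/17 minutes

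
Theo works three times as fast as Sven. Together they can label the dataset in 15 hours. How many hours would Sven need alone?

Let Sven's rate be r; then Theo's rate is 3r, so together (3 + 1)r = 4r = 1/15.
Thus r = 1/60 per hour.
Sven alone: 60 hours; Theo alone: 20 hours.

60 hours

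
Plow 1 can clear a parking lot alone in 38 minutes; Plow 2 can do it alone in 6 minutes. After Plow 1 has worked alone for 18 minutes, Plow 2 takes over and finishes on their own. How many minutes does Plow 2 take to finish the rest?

60/19 minutes

In 18 minutes Plow 1 does 18/38 = 9/19 of the job, leaving 10/19.
Plow 2 works at 1/6 per minute, so finishing takes 10/19 ÷ 1/6 = 60/19 minutes.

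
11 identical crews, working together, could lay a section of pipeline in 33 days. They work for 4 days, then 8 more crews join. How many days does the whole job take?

One crew does 1/363 of the job per day.
After 4 days with 11 crews, 4/33 is done (29/33 left).
With 19 crews the rate is 19/363, so the rest takes 29/33 ÷ 19/363 = 319/19 days.
Total = 4 + 319/19 = 395/19 days.

395/19 days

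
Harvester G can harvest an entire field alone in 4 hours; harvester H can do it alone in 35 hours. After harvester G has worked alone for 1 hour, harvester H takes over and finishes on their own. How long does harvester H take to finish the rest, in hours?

105/4 hours

In 1 hour harvester G does 1/4 of the job, leaving 3/4.
Harvester H works at 1/35 per hour, so finishing takes 3/4 ÷ 1/35 = 105/4 hours.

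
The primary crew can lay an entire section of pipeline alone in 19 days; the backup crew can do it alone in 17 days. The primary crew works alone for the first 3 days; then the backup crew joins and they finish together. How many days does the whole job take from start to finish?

In 3 days the primary crew does 3/19 of the job, leaving 16/19.
The primary crew and the backup crew together work at 36/323 per day, so finishing takes 16/19 ÷ 36/323 = 68/9 days.
Total time = 3 + 68/9 = 95/9 days.

95/9 days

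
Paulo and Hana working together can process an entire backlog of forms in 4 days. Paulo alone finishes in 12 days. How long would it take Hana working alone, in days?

6 days

Combined rate is 1/4 per day.
Known contribution: 1/12 per day.
So Hana's rate is 1/4 − 1/12 = 1/6, meaning 6 days alone.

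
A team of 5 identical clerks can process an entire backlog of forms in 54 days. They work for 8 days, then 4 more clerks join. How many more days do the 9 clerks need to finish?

230/9 days

One clerk does 1/270 of the job per day.
After 8 days with 5 clerks, 4/27 is done (23/27 left).
With 9 clerks the rate is 9/270 = 1/30, so the rest takes 23/27 ÷ 1/30 = 230/9 days.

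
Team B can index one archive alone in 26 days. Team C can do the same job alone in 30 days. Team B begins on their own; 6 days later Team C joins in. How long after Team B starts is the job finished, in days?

117/7 days

In the first 6 days Team B alone does 6/26 = 3/13 of the job, leaving 10/13.
Once everyone is working, combined rate: 1/26 + 1/30 = (15 + 13)/390 = 28/390 = 14/195 per day.
Remaining 10/13 at 14/195 per day takes 75/7 days.
Total from the start = 6 + 75/7 = 117/7 days.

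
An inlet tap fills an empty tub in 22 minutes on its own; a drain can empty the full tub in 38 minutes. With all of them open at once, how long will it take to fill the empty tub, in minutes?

209/4 minutes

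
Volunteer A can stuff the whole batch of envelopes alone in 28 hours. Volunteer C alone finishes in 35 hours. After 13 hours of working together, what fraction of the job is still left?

23/140

Combined rate: 1/28 + 1/35 = (5 + 4)/140 = 9/140 per hour.
In 13 hours they complete 13·9/140 = 117/140 of the job.
So 23/140 remains.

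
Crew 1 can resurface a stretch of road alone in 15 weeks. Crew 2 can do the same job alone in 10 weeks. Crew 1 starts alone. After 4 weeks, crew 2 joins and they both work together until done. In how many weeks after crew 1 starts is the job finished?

42/5 weeks

In the first 4 weeks crew 1 alone does 4/15 of the job, leaving 11/15.
Once everyone is working, combined rate: 1/15 + 1/10 = (2 + 3)/30 = 5/30 = 1/6 per week.
Remaining 11/15 at 1/6 per week takes 22/5 weeks.
Total from the start = 4 + 22/5 = 42/5 weeks.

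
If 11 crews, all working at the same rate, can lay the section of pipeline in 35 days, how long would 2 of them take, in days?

385/2 days

Total work is 11·35 = 385 crew-days.
With 2 crews: 385/2 days.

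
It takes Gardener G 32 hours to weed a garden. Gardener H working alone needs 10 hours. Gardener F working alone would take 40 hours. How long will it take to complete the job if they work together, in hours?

32/5 hours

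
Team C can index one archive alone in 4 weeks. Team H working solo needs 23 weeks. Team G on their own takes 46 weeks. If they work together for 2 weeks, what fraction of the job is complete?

29/46

Combined rate: 1/4 + 1/23 + 1/46 = (23 + 4 + 2)/92 = 29/92 per week.
In 2 weeks they complete 2·29/92 = 29/46 of the job.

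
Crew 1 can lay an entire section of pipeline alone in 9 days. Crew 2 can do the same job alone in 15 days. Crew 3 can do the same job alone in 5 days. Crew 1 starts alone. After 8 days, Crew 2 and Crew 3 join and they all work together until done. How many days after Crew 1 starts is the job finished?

In the first 8 days Crew 1 alone does 8/9 of the job, leaving 1/9.
Once everyone is working, combined rate: 1/9 + 1/15 + 1/5 = (5 + 3 + 9)/45 = 17/45 per day.
Remaining 1/9 at 17/45 per day takes 5/17 days.
Total from the start = 8 + 5/17 = 141/17 days.

141/17 days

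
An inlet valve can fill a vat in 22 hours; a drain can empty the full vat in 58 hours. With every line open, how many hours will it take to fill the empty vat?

Net rate = 1/22 − 1/58 = (29 − 11)/638 = 18/638 = 9/319 per hour.
Filling time = 1 ÷ (9/319) = 319/9 hours.

319/9 hours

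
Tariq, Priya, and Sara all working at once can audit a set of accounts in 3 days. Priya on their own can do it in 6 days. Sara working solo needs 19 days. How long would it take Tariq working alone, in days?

114/13 days

Combined rate is 1/3 per day.
Known contribution: 1/6 + 1/19 = (19 + 6)/114 = 25/114 per day.
So Tariq's rate is 1/3 − 25/114 = 13/114, meaning 114/13 days alone.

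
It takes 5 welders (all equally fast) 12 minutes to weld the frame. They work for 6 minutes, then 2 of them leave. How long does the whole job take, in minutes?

16 minutes

One welder does 1/60 of the job per minute.
After 6 minutes with 5 welders, 1/2 is done (1/2 left).
With 3 welders the rate is 3/60 = 1/20, so the rest takes 1/2 ÷ 1/20 = 10 minutes.
Total = 6 + 10 = 16 minutes.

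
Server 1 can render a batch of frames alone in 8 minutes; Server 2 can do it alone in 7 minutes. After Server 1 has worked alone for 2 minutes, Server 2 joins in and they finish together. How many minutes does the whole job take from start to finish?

24/5 minutes

In 2 minutes Server 1 does 2/8 = 1/4 of the job, leaving 3/4.
Server 1 and Server 2 together work at 15/56 per minute, so finishing takes 3/4 ÷ 15/56 = 14/5 minutes.
Total time = 2 + 14/5 = 24/5 minutes.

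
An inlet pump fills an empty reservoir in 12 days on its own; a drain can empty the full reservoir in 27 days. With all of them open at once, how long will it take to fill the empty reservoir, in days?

108/5 days

Net rate = 1/12 − 1/27 = (9 − 4)/108 = 5/108 per day.
Filling time = 1 ÷ (5/108) = 108/5 days.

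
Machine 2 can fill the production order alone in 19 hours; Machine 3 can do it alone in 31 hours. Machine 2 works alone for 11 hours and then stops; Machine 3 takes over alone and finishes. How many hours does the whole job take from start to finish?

In 11 hours Machine 2 does 11/19 of the job, leaving 8/19.
Machine 3 works at 1/31 per hour, so finishing takes 8/19 ÷ 1/31 = 248/19 hours.
Total time = 11 + 248/19 = 457/19 hours.

457/19 hours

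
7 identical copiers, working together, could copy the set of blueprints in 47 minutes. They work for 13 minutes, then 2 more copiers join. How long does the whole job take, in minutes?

355/9 minutes

One copier does 1/329 of the job per minute.
After 13 minutes with 7 copiers, 13/47 is done (34/47 left).
With 9 copiers the rate is 9/329, so the rest takes 34/47 ÷ 9/329 = 238/9 minutes.
Total = 13 + 238/9 = 355/9 minutes.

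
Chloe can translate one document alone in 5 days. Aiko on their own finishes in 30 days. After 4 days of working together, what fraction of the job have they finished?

Combined rate: 1/5 + 1/30 = (6 + 1)/30 = 7/30 per day.
In 4 days they complete 4·7/30 = 14/15 of the job.

14/15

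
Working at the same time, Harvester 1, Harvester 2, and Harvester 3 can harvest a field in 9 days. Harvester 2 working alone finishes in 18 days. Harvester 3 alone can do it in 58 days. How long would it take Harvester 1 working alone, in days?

261/10 days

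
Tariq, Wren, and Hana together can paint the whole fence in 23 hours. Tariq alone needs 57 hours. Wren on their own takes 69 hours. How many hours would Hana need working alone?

437/5 hours

Combined rate is 1/23 per hour.
Known contribution: 1/57 + 1/69 = (23 + 19)/1311 = 42/1311 = 14/437 per hour.
So Hana's rate is 1/23 − 14/437 = 5/437, meaning 437/5 hours alone.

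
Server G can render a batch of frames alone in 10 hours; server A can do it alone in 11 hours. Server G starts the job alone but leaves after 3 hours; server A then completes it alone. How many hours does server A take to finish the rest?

In 3 hours server G does 3/10 of the job, leaving 7/10.
Server A works at 1/11 per hour, so finishing takes 7/10 ÷ 1/11 = 77/10 hours.

77/10 hours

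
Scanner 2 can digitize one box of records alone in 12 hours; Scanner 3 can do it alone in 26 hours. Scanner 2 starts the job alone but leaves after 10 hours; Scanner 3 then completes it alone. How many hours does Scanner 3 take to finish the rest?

13/3 hours

In 10 hours Scanner 2 does 10/12 = 5/6 of the job, leaving 1/6.
Scanner 3 works at 1/26 per hour, so finishing takes 1/6 ÷ 1/26 = 13/3 hours.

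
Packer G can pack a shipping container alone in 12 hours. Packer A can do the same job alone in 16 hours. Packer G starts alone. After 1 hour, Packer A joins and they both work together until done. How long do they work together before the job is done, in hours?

In the first 1 hour Packer G alone does 1/12 of the job, leaving 11/12.
Once everyone is working, combined rate: 1/12 + 1/16 = (4 + 3)/48 = 7/48 per hour.
Remaining 11/12 at 7/48 per hour takes 44/7 hours.

44/7 hours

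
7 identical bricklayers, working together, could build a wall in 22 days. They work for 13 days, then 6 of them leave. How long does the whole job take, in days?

One bricklayer does 1/154 of the job per day.
After 13 days with 7 bricklayers, 13/22 is done (9/22 left).
With 1 bricklayer the rate is 1/154, so the rest takes 9/22 ÷ 1/154 = 63 days.
Total = 13 + 63 = 76 days.

76 days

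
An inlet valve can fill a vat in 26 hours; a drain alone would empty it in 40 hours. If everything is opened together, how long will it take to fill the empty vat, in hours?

520/7 hours

Net rate = 1/26 − 1/40 = (20 − 13)/520 = 7/520 per hour.
Filling time = 1 ÷ (7/520) = 520/7 hours.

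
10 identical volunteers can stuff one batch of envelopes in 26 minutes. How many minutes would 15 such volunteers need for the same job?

Total work is 10·26 = 260 volunteer-minutes.
With 15 volunteers: 260/15 = 52/3 minutes.

52/3 minutes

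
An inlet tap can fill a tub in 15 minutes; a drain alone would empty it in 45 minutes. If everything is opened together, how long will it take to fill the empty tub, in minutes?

45/2 minutes

Net rate = 1/15 − 1/45 = (3 − 1)/45 = 2/45 per minute.
Filling time = 1 ÷ (2/45) = 45/2 minutes.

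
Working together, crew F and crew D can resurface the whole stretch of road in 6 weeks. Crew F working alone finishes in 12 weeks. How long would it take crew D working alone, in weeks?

Combined rate is 1/6 per week.
Known contribution: 1/12 per week.
So crew D's rate is 1/6 − 1/12 = 1/12, meaning 12 weeks alone.

12 weeks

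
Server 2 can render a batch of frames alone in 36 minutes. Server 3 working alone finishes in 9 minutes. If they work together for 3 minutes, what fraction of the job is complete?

5/12

Combined rate: 1/36 + 1/9 = (1 + 4)/36 = 5/36 per minute.
In 3 minutes they complete 3·5/36 = 5/12 of the job.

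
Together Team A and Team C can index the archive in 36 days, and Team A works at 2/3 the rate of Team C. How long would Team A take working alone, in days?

Let Team C's rate be r; then Team A's rate is (2/3)r, so together (2/3 + 1)r = (5/3)r = 1/36.
Thus r = 1/60 per day.
Team C alone: 60 days; Team A alone: 90 days.

90 days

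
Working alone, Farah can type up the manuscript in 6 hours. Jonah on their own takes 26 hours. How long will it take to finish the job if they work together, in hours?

Combined rate: 1/6 + 1/26 = (13 + 3)/78 = 16/78 = 8/39 per hour.
Time = 1 ÷ (8/39) = 39/8 hours.

39/8 hours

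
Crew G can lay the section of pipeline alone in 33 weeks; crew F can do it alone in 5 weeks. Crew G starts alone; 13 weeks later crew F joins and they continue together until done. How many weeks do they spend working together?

In 13 weeks crew G does 13/33 of the job, leaving 20/33.
Crew G and crew F together work at 38/165 per week, so finishing takes 20/33 ÷ 38/165 = 50/19 weeks.

50/19 weeks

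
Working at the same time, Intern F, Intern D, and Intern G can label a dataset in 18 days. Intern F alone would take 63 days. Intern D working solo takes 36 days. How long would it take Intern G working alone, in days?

Combined rate is 1/18 per day.
Known contribution: 1/63 + 1/36 = (4 + 7)/252 = 11/252 per day.
So Intern G's rate is 1/18 − 11/252 = 1/84, meaning 84 days alone.

84 days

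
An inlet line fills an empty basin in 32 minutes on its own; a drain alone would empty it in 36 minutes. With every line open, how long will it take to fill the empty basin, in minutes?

Net rate = 1/32 − 1/36 = (9 − 8)/288 = 1/288 per minute.
Filling time = 1 ÷ (1/288) = 288 minutes.

288 minutes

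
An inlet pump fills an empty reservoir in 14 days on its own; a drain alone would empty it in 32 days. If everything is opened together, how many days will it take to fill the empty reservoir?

224/9 days

Net rate = 1/14 − 1/32 = (16 − 7)/224 = 9/224 per day.
Filling time = 1 ÷ (9/224) = 224/9 days.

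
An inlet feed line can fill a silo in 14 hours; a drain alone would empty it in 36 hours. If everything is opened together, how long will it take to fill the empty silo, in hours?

Net rate = 1/14 − 1/36 = (18 − 7)/252 = 11/252 per hour.
Filling time = 1 ÷ (11/252) = 252/11 hours.

252/11 hours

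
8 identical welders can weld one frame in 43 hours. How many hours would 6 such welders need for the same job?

172/3 hours

Total work is 8·43 = 344 welder-hours.
With 6 welders: 344/6 = 172/3 hours.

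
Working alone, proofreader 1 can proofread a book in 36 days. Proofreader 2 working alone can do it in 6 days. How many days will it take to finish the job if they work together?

36/7 days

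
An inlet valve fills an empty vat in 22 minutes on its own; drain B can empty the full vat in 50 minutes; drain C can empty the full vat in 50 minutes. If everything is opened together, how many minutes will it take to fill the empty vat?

Net rate = 1/22 − 1/50 − 1/50 = (25 − 11 − 11)/550 = 3/550 per minute.
Filling time = 1 ÷ (3/550) = 550/3 minutes.

550/3 minutes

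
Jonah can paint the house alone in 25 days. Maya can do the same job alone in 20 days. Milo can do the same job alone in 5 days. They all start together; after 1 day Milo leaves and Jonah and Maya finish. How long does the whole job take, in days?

In the first 1 day the combined rate is 29/100, so 29/100 of the job is done, leaving 71/100.
After Milo leaves the rate is 9/100 per day; the remaining 71/100 takes 71/9 days.
Total = 1 + 71/9 = 80/9 days.

80/9 days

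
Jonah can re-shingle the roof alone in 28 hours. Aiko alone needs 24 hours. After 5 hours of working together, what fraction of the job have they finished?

Combined rate: 1/28 + 1/24 = (6 + 7)/168 = 13/168 per hour.
In 5 hours they complete 5·13/168 = 65/168 of the job.

65/168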